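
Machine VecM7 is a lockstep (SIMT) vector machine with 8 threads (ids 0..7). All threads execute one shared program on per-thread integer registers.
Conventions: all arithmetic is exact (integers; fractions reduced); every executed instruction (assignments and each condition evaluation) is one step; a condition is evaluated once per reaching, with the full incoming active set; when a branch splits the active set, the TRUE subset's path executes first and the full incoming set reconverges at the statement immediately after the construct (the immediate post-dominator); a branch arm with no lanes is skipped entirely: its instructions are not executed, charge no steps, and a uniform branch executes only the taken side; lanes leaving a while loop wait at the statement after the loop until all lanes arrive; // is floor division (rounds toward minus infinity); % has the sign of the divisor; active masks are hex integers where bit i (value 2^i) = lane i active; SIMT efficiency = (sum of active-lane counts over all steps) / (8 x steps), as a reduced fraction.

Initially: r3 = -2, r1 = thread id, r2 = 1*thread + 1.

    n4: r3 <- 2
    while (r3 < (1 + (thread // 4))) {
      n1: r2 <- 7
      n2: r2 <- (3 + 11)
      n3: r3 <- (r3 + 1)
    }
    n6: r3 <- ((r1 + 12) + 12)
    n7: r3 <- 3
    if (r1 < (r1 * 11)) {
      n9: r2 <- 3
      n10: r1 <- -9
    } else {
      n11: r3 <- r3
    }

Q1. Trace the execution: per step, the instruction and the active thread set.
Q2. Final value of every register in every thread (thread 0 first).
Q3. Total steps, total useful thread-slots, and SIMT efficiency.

step 0: r3 <- 2                      0xff
step 1: eval (r3 < (1 + (thread // 4))) 0xff
step 2: r3 <- ((r1 + 12) + 12)       0xff
step 3: r3 <- 3                      0xff
step 4: eval (r1 < (r1 * 11))        0xff
step 5: r2 <- 3                      0xfe
step 6: r1 <- -9                     0xfe
step 7: r3 <- r3                     0x01

Answer: 8 steps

r3: 3,3,3,3,3,3,3,3
r1: 0,-9,-9,-9,-9,-9,-9,-9
r2: 1,3,3,3,3,3,3,3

steps = 8; useful = 55; efficiency = 55/64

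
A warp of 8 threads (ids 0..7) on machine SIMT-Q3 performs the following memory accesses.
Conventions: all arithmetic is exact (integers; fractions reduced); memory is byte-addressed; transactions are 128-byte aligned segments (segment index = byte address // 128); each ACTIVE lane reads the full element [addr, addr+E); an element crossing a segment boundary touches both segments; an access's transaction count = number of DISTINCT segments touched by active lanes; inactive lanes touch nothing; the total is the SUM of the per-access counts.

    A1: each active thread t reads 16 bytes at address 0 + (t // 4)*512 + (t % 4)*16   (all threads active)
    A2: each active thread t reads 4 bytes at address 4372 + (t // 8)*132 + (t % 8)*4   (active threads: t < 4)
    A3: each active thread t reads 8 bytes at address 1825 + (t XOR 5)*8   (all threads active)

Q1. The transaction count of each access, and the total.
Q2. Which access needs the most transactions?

A1: 2 transactions
A2: 1 transaction
A3: 1 transaction

Answer: 2,1,1; total 4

Answer: A1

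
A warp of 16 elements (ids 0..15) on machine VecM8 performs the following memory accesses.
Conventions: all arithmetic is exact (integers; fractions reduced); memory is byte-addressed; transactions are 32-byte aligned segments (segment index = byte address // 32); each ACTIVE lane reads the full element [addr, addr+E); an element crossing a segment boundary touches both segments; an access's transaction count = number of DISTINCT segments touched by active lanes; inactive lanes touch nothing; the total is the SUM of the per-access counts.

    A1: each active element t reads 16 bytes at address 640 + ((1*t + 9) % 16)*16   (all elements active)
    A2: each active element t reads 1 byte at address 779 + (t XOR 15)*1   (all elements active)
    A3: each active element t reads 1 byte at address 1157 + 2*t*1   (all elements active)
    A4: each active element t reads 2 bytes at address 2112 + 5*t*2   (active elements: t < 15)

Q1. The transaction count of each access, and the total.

A1: 8 transactions
A2: 1 transaction
A3: 2 transactions
A4: 5 transactions

Answer: 8,1,2,5; total 16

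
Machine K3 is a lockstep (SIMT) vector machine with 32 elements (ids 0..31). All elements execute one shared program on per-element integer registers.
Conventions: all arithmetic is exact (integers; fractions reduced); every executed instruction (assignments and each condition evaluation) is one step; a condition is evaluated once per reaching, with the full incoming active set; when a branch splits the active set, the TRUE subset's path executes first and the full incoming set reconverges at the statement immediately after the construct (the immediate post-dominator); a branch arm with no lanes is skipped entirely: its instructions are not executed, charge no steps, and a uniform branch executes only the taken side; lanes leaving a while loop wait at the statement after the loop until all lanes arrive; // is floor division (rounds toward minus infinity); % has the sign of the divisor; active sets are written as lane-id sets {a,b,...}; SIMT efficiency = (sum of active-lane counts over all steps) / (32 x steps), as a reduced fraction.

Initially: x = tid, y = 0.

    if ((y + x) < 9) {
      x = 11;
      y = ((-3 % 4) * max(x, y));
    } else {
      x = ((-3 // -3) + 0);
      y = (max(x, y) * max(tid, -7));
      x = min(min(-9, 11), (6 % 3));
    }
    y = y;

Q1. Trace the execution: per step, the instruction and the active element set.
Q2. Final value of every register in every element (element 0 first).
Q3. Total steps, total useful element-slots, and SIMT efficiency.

step 0: eval ((y + x) < 9)           {0,1,2,3,4,5,6,7,8,9,10,11,12,13,14,15,16,17,18,19,20,21,22,23,24,25,26,27,28,29,30,31}
step 1: x <- 11                      {0,1,2,3,4,5,6,7,8}
step 2: y <- ((-3 % 4) * max(x, y))  {0,1,2,3,4,5,6,7,8}
step 3: x <- ((-3 // -3) + 0)        {9,10,11,12,13,14,15,16,17,18,19,20,21,22,23,24,25,26,27,28,29,30,31}
step 4: y <- (max(x, y) * max(tid, -7)) {9,10,11,12,13,14,15,16,17,18,19,20,21,22,23,24,25,26,27,28,29,30,31}
step 5: x <- min(min(-9, 11), (6 % 3)) {9,10,11,12,13,14,15,16,17,18,19,20,21,22,23,24,25,26,27,28,29,30,31}
step 6: y <- y                       {0,1,2,3,4,5,6,7,8,9,10,11,12,13,14,15,16,17,18,19,20,21,22,23,24,25,26,27,28,29,30,31}

Answer: 7 steps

x: 11,11,11,11,11,11,11,11,11,-9,-9,-9,-9,-9,-9,-9,-9,-9,-9,-9,-9,-9,-9,-9,-9,-9,-9,-9,-9,-9,-9,-9
y: 11,11,11,11,11,11,11,11,11,9,10,11,12,13,14,15,16,17,18,19,20,21,22,23,24,25,26,27,28,29,30,31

steps = 7; useful = 151; efficiency = 151/224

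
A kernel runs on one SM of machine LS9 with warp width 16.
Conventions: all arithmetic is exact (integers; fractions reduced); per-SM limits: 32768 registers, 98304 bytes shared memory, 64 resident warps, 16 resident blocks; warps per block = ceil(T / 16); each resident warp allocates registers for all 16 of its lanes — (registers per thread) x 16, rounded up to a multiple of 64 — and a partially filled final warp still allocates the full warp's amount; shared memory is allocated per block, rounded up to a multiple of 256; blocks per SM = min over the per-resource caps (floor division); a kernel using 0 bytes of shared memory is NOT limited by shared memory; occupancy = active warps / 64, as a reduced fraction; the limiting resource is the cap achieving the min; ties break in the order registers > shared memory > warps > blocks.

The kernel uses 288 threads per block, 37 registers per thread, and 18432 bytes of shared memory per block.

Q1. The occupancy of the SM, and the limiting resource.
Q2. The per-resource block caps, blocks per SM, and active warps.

Answer: occupancy 9/16, limited by registers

registers: 2 blocks
shared memory: 5 blocks
warps: 3 blocks
blocks: 16 blocks

Answer: 2 blocks, 36 active warps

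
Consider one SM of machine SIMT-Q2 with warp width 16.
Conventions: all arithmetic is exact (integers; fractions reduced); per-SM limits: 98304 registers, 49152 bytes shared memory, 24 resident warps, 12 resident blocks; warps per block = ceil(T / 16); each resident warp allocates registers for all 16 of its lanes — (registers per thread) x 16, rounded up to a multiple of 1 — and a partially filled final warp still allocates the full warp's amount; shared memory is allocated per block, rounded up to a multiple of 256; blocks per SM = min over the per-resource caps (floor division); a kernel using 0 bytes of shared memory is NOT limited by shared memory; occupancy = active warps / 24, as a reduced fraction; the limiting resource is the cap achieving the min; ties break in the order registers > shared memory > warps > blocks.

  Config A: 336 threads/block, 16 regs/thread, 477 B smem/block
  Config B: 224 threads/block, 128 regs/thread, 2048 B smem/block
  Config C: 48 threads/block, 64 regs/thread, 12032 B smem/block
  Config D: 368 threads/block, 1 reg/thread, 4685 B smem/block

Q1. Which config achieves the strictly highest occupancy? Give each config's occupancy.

occupancies: A 7/8, B 7/12, C 1/2, D 23/24

Answer: D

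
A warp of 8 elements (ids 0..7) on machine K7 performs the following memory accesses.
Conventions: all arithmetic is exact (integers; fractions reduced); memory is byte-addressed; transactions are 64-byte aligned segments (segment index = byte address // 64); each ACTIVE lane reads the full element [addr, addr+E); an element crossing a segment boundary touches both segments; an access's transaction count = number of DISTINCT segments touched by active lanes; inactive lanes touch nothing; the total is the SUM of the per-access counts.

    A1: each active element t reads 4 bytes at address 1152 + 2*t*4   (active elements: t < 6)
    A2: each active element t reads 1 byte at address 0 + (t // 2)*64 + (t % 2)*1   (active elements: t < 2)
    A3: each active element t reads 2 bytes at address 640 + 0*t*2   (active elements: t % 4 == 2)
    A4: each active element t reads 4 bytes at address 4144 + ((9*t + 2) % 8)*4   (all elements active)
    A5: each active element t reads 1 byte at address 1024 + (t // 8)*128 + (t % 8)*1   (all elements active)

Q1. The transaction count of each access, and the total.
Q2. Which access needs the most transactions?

A1: 1 transaction
A2: 1 transaction
A3: 1 transaction
A4: 2 transactions
A5: 1 transaction

Answer: 1,1,1,2,1; total 6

Answer: A4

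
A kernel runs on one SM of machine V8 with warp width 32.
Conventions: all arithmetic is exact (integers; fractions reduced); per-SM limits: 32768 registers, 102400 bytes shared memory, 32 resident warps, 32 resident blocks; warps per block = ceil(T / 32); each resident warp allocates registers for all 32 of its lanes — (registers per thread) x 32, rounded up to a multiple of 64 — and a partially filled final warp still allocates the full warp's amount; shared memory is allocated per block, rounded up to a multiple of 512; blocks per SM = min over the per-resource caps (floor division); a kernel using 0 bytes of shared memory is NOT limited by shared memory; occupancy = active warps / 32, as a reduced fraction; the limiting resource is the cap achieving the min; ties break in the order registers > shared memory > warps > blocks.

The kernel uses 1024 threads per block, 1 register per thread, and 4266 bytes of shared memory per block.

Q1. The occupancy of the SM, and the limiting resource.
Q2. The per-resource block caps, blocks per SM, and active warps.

Answer: occupancy 1, limited by warps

registers: 16 blocks
shared memory: 22 blocks
warps: 1 block
blocks: 32 blocks

Answer: 1 block, 32 active warps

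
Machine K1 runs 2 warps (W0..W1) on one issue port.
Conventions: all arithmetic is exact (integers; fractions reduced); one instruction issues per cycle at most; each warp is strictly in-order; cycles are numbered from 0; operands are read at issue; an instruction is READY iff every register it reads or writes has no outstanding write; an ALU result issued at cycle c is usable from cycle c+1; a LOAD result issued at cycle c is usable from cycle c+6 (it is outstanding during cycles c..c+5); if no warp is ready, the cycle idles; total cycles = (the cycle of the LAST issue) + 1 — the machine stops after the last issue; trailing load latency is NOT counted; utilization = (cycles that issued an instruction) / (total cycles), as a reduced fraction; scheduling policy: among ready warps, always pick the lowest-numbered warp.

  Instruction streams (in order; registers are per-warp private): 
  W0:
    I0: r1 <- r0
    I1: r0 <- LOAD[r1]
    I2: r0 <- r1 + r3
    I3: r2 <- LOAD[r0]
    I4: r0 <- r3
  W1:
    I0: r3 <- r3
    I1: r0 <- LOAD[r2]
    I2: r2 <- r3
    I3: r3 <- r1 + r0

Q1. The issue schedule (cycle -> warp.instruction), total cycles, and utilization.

cycle 0: W0.I0
cycle 1: W0.I1
cycle 2: W1.I0
cycle 3: W1.I1
cycle 4: W1.I2
cycle 5: idle
cycle 6: idle
cycle 7: W0.I2
cycle 8: W0.I3
cycle 9: W0.I4
cycle 10: W1.I3

Answer: 11 cycles, utilization 9/11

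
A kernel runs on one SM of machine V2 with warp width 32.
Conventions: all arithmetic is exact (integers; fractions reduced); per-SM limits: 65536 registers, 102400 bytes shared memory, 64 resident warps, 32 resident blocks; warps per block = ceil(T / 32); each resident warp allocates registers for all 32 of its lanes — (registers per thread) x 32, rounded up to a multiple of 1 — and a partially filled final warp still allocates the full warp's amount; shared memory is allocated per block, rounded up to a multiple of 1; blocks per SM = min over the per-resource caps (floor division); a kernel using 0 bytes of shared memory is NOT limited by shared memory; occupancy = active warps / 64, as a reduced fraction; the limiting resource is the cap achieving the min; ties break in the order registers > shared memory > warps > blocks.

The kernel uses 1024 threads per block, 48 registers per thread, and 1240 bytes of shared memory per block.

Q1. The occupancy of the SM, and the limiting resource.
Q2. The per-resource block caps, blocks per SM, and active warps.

Answer: occupancy 1/2, limited by registers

registers: 1 block
shared memory: 82 blocks
warps: 2 blocks
blocks: 32 blocks

Answer: 1 block, 32 active warps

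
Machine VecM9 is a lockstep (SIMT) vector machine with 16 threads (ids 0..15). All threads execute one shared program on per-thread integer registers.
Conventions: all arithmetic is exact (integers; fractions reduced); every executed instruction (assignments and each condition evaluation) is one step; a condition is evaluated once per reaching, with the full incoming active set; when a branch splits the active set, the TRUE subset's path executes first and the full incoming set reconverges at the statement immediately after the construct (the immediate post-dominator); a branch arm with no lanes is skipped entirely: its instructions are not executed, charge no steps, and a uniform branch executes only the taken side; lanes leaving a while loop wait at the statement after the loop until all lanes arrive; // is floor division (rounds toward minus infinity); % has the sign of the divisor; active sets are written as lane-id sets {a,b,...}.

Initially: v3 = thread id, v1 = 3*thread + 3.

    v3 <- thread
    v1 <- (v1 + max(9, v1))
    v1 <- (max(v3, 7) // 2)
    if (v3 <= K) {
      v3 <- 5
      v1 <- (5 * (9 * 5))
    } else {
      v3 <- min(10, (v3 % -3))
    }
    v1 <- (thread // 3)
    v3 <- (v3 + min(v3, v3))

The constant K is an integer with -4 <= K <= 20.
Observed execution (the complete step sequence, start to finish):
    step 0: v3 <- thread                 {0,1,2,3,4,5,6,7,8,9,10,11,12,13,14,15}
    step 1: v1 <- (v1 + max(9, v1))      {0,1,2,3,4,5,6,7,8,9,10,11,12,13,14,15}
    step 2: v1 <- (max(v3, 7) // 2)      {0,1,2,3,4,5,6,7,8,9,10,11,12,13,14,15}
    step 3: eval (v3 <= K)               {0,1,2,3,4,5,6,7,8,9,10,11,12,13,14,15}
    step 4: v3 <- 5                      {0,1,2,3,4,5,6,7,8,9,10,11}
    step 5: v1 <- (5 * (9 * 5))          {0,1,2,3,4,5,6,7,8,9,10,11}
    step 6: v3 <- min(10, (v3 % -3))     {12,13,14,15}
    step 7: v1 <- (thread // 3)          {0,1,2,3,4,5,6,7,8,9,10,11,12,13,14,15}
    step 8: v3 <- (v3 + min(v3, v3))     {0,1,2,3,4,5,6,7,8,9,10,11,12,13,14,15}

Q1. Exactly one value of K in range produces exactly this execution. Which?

Answer: K = 11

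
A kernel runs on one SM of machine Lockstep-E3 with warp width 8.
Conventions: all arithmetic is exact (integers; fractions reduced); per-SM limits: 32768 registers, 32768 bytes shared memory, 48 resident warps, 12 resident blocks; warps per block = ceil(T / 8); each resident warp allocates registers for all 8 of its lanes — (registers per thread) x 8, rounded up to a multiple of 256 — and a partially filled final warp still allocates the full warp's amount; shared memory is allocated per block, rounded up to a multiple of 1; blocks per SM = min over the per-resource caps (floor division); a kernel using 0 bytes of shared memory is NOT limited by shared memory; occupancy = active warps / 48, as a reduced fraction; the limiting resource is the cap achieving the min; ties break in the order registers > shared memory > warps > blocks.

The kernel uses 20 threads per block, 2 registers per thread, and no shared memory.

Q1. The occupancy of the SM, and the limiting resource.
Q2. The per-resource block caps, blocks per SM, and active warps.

Answer: occupancy 3/4, limited by blocks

registers: 42 blocks
shared memory: no limit (kernel uses none)
warps: 16 blocks
blocks: 12 blocks

Answer: 12 blocks, 36 active warps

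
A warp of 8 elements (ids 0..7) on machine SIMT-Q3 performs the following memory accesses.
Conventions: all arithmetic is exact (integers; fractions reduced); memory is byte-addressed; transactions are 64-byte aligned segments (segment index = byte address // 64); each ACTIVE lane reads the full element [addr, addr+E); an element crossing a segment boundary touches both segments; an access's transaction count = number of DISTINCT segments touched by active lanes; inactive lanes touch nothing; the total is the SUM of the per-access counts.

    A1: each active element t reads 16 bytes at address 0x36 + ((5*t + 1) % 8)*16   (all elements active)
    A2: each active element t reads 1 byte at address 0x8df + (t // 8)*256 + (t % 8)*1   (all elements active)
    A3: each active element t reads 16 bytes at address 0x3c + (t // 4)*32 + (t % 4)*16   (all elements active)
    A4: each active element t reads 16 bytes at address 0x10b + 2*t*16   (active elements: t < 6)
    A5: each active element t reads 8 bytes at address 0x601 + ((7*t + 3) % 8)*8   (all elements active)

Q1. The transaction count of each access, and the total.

A1: 3 transactions
A2: 1 transaction
A3: 3 transactions
A4: 3 transactions
A5: 2 transactions

Answer: 3,1,3,3,2; total 12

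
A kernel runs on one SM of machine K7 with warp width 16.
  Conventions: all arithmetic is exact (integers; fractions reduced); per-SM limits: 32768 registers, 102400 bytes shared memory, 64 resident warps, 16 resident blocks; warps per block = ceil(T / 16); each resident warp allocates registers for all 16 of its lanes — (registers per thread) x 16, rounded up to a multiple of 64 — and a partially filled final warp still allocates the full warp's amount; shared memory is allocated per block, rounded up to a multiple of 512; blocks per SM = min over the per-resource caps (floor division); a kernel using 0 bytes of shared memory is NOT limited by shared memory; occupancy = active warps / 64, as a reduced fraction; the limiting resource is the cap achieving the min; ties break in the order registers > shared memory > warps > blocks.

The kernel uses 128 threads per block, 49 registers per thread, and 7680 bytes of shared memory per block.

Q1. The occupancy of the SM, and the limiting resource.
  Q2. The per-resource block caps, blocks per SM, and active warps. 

Answer: occupancy 1/2, limited by registers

registers: 4 blocks
shared memory: 13 blocks
warps: 8 blocks
blocks: 16 blocks

Answer: 4 blocks, 32 active warps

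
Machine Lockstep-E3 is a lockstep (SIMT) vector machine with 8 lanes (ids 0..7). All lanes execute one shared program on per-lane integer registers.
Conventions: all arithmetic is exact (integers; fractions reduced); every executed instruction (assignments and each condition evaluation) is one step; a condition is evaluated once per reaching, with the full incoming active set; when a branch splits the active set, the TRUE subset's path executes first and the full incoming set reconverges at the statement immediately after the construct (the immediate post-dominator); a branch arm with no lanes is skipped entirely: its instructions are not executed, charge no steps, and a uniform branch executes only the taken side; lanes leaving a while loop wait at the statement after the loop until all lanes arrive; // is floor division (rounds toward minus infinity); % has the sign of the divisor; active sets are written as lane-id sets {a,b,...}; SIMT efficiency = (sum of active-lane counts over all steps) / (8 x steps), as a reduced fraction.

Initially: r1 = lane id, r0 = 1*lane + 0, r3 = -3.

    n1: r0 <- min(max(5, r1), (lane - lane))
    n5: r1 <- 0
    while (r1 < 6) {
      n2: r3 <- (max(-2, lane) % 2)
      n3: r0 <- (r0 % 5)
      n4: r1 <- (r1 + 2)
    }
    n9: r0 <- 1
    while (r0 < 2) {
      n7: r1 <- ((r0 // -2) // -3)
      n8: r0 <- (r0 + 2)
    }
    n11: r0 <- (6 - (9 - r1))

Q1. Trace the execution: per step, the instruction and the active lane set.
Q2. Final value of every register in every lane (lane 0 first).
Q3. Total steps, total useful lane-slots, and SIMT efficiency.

step 0: r0 <- min(max(5, r1), (lane - lane)) {0,1,2,3,4,5,6,7}
step 1: r1 <- 0                      {0,1,2,3,4,5,6,7}
step 2: eval (r1 < 6)                {0,1,2,3,4,5,6,7}
step 3: r3 <- (max(-2, lane) % 2)    {0,1,2,3,4,5,6,7}
step 4: r0 <- (r0 % 5)               {0,1,2,3,4,5,6,7}
step 5: r1 <- (r1 + 2)               {0,1,2,3,4,5,6,7}
step 6: eval (r1 < 6)                {0,1,2,3,4,5,6,7}
step 7: r3 <- (max(-2, lane) % 2)    {0,1,2,3,4,5,6,7}
step 8: r0 <- (r0 % 5)               {0,1,2,3,4,5,6,7}
step 9: r1 <- (r1 + 2)               {0,1,2,3,4,5,6,7}
step 10: eval (r1 < 6)                {0,1,2,3,4,5,6,7}
step 11: r3 <- (max(-2, lane) % 2)    {0,1,2,3,4,5,6,7}
step 12: r0 <- (r0 % 5)               {0,1,2,3,4,5,6,7}
step 13: r1 <- (r1 + 2)               {0,1,2,3,4,5,6,7}
step 14: eval (r1 < 6)                {0,1,2,3,4,5,6,7}
step 15: r0 <- 1                      {0,1,2,3,4,5,6,7}
step 16: eval (r0 < 2)                {0,1,2,3,4,5,6,7}
step 17: r1 <- ((r0 // -2) // -3)     {0,1,2,3,4,5,6,7}
step 18: r0 <- (r0 + 2)               {0,1,2,3,4,5,6,7}
step 19: eval (r0 < 2)                {0,1,2,3,4,5,6,7}
step 20: r0 <- (6 - (9 - r1))         {0,1,2,3,4,5,6,7}

Answer: 21 steps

r1: 0,0,0,0,0,0,0,0
r0: -3,-3,-3,-3,-3,-3,-3,-3
r3: 0,1,0,1,0,1,0,1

steps = 21; useful = 168; efficiency = 168/168 = 1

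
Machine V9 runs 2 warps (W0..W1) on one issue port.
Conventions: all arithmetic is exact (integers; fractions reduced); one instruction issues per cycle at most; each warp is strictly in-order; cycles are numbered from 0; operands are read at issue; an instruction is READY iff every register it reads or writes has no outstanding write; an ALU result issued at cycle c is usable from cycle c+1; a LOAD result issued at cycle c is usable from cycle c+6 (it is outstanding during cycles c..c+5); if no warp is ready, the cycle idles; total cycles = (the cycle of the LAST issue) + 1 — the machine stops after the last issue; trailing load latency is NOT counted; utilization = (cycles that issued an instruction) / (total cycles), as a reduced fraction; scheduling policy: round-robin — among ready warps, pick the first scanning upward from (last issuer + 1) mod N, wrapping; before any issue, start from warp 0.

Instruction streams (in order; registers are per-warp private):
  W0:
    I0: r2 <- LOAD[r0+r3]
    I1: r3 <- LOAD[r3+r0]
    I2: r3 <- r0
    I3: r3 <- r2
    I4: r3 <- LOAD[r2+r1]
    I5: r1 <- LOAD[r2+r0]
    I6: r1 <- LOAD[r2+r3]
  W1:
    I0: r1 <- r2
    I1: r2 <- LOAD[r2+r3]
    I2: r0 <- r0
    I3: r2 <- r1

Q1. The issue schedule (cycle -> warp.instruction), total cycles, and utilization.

cycle 0: W0.I0
cycle 1: W1.I0
cycle 2: W0.I1
cycle 3: W1.I1
cycle 4: W1.I2
cycle 5: idle
cycle 6: idle
cycle 7: idle
cycle 8: W0.I2
cycle 9: W1.I3
cycle 10: W0.I3
cycle 11: W0.I4
cycle 12: W0.I5
cycle 13: idle
cycle 14: idle
cycle 15: idle
cycle 16: idle
cycle 17: idle
cycle 18: W0.I6

Answer: 19 cycles, utilization 11/19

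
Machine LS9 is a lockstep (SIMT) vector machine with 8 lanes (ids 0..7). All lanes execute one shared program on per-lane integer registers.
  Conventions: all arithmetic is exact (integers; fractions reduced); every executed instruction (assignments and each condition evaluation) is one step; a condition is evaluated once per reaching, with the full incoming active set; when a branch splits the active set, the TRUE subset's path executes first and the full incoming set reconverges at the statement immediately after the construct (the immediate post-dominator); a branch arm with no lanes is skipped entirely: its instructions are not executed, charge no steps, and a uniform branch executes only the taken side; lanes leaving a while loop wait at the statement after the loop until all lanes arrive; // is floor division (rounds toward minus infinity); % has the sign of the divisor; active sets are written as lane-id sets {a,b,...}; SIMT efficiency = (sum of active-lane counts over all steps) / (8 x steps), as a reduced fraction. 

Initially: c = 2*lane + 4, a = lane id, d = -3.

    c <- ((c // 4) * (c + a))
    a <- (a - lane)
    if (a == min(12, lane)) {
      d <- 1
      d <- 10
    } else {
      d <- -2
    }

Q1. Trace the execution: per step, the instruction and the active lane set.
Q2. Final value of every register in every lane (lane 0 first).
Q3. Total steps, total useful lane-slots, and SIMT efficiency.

step 0: c <- ((c // 4) * (c + a))    {0,1,2,3,4,5,6,7}
step 1: a <- (a - lane)              {0,1,2,3,4,5,6,7}
step 2: eval (a == min(12, lane))    {0,1,2,3,4,5,6,7}
step 3: d <- 1                       {0}
step 4: d <- 10                      {0}
step 5: d <- -2                      {1,2,3,4,5,6,7}

Answer: 6 steps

c: 4,7,20,26,48,57,88,100
a: 0,0,0,0,0,0,0,0
d: 10,-2,-2,-2,-2,-2,-2,-2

steps = 6; useful = 33; efficiency = 33/48 = 11/16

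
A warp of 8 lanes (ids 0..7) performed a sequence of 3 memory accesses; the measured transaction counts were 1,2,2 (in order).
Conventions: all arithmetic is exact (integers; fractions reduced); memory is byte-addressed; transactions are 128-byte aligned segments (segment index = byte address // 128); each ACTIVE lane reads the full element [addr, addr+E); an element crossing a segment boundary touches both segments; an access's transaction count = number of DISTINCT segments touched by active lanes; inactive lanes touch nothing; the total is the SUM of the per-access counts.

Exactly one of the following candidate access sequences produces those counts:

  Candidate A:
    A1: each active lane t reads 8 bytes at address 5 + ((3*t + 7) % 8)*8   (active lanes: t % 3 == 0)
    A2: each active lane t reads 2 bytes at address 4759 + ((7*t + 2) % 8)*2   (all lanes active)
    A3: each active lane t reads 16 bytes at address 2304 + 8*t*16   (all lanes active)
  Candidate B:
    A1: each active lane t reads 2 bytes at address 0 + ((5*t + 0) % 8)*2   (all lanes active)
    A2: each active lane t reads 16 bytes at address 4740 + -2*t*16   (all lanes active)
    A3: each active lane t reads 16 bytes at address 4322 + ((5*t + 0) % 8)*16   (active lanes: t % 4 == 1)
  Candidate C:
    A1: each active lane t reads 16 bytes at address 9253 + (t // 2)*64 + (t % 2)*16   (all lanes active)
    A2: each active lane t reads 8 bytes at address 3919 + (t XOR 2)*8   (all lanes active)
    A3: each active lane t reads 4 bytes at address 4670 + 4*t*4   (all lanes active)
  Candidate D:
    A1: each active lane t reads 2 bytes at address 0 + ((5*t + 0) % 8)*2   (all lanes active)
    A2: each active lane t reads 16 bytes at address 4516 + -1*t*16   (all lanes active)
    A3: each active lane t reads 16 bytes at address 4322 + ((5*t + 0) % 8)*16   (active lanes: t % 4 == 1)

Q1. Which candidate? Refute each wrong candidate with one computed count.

A: A2 gives 1 transaction, not 2
B: A2 gives 3 transactions, not 2
C: A1 gives 3 transactions, not 1
D: all counts match (1,2,2)

Answer: D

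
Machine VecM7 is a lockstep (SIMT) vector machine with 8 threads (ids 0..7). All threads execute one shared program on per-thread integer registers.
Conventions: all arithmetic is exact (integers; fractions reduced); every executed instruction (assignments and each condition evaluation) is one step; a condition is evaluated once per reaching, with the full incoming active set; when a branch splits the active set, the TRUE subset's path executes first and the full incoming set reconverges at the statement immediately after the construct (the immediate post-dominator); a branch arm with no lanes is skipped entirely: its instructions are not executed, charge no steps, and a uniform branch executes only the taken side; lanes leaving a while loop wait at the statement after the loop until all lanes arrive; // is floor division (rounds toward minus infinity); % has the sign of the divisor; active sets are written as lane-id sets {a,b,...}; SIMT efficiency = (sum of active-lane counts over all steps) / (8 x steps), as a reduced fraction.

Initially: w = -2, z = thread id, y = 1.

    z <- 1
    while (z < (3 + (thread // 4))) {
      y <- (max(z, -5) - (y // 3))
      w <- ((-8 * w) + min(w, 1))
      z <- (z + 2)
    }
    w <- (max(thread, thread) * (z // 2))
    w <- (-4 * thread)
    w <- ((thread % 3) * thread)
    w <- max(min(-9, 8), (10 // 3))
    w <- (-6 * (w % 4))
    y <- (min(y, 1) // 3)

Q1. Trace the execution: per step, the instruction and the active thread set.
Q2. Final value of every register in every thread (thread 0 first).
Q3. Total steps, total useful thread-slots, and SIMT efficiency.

step 0: z <- 1                       {0,1,2,3,4,5,6,7}
step 1: eval (z < (3 + (thread // 4))) {0,1,2,3,4,5,6,7}
step 2: y <- (max(z, -5) - (y // 3)) {0,1,2,3,4,5,6,7}
step 3: w <- ((-8 * w) + min(w, 1))  {0,1,2,3,4,5,6,7}
step 4: z <- (z + 2)                 {0,1,2,3,4,5,6,7}
step 5: eval (z < (3 + (thread // 4))) {0,1,2,3,4,5,6,7}
step 6: y <- (max(z, -5) - (y // 3)) {4,5,6,7}
step 7: w <- ((-8 * w) + min(w, 1))  {4,5,6,7}
step 8: z <- (z + 2)                 {4,5,6,7}
step 9: eval (z < (3 + (thread // 4))) {4,5,6,7}
step 10: w <- (max(thread, thread) * (z // 2)) {0,1,2,3,4,5,6,7}
step 11: w <- (-4 * thread)           {0,1,2,3,4,5,6,7}
step 12: w <- ((thread % 3) * thread) {0,1,2,3,4,5,6,7}
step 13: w <- max(min(-9, 8), (10 // 3)) {0,1,2,3,4,5,6,7}
step 14: w <- (-6 * (w % 4))          {0,1,2,3,4,5,6,7}
step 15: y <- (min(y, 1) // 3)        {0,1,2,3,4,5,6,7}

Answer: 16 steps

w: -18,-18,-18,-18,-18,-18,-18,-18
z: 3,3,3,3,5,5,5,5
y: 0,0,0,0,0,0,0,0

steps = 16; useful = 112; efficiency = 112/128 = 7/8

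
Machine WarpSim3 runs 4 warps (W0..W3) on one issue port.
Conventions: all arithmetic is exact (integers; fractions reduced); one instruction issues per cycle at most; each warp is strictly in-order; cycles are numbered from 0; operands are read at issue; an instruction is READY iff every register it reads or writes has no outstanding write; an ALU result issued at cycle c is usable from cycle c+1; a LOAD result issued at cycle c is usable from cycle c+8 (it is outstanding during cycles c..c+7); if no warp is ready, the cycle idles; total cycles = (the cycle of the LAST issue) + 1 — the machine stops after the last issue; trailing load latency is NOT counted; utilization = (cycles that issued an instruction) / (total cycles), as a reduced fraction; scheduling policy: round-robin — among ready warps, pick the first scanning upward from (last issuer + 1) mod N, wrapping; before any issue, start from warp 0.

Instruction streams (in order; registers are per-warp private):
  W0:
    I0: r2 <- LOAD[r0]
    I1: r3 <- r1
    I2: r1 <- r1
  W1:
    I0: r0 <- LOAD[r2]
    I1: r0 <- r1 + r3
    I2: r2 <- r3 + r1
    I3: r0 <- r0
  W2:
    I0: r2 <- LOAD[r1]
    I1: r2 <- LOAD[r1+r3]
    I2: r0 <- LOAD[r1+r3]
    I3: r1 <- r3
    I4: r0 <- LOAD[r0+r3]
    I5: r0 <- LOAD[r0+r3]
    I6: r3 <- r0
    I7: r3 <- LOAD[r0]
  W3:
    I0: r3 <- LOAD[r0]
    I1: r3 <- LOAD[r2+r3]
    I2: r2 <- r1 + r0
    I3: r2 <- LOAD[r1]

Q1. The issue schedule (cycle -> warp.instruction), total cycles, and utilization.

cycle 0: W0.I0
cycle 1: W1.I0
cycle 2: W2.I0
cycle 3: W3.I0
cycle 4: W0.I1
cycle 5: W0.I2
cycle 6: idle
cycle 7: idle
cycle 8: idle
cycle 9: W1.I1
cycle 10: W2.I1
cycle 11: W3.I1
cycle 12: W1.I2
cycle 13: W2.I2
cycle 14: W3.I2
cycle 15: W1.I3
cycle 16: W2.I3
cycle 17: W3.I3
cycle 18: idle
cycle 19: idle
cycle 20: idle
cycle 21: W2.I4
cycle 22: idle
cycle 23: idle
cycle 24: idle
cycle 25: idle
cycle 26: idle
cycle 27: idle
cycle 28: idle
cycle 29: W2.I5
cycle 30: idle
cycle 31: idle
cycle 32: idle
cycle 33: idle
cycle 34: idle
cycle 35: idle
cycle 36: idle
cycle 37: W2.I6
cycle 38: W2.I7

Answer: 39 cycles, utilization 19/39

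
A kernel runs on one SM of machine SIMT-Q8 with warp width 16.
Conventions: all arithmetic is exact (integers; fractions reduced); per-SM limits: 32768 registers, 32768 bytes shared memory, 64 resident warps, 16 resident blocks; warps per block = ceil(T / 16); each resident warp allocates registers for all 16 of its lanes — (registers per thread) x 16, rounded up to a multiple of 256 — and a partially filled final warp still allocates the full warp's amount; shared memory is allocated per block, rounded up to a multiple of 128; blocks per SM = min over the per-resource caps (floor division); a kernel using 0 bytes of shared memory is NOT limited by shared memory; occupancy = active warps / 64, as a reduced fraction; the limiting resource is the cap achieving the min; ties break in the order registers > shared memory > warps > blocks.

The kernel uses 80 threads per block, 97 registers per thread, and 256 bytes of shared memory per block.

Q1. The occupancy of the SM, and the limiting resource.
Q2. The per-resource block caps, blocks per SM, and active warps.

Answer: occupancy 15/64, limited by registers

registers: 3 blocks
shared memory: 128 blocks
warps: 12 blocks
blocks: 16 blocks

Answer: 3 blocks, 15 active warps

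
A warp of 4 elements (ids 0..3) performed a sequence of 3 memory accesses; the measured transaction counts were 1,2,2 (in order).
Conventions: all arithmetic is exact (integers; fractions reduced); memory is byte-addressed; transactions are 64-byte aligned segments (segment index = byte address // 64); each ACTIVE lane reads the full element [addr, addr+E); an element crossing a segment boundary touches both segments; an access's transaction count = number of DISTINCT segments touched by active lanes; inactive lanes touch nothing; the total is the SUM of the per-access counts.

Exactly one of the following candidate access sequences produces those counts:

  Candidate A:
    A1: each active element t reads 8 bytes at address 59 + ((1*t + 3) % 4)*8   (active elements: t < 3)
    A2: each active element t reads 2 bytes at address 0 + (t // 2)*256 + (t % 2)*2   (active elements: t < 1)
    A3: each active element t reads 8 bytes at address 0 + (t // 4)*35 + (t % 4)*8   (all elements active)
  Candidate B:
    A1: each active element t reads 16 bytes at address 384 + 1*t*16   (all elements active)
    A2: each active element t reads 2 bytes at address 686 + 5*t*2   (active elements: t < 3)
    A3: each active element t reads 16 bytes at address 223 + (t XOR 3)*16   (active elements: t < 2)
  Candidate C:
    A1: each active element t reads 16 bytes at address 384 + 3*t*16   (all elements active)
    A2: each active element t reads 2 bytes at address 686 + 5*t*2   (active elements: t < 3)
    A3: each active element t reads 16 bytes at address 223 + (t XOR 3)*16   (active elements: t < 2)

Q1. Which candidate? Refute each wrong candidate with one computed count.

A: A1 gives 2 transactions, not 1
C: A1 gives 3 transactions, not 1
B: all counts match (1,2,2)

Answer: B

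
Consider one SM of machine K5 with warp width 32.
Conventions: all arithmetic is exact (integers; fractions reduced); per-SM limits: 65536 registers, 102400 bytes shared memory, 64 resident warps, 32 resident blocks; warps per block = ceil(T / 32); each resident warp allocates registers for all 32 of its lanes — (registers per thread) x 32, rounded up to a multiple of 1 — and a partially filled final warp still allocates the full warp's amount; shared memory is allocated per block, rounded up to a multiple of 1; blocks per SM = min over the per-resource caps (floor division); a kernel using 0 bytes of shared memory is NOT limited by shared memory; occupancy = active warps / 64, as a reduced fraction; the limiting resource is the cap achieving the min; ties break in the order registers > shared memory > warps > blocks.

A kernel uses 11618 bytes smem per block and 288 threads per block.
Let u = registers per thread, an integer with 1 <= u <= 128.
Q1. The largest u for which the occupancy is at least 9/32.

Answer: u = 113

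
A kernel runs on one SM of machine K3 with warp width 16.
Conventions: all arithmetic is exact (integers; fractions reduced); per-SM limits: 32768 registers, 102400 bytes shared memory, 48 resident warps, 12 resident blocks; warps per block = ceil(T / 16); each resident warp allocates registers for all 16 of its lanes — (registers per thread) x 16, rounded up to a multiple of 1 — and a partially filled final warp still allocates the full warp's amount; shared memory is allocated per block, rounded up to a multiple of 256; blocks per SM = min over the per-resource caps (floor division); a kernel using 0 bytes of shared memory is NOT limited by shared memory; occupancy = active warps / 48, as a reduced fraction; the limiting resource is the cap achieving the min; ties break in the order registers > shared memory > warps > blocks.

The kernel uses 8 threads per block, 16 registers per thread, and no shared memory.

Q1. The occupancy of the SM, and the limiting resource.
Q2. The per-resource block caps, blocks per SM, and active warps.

Answer: occupancy 1/4, limited by blocks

registers: 128 blocks
shared memory: no limit (kernel uses none)
warps: 48 blocks
blocks: 12 blocks

Answer: 12 blocks, 12 active warps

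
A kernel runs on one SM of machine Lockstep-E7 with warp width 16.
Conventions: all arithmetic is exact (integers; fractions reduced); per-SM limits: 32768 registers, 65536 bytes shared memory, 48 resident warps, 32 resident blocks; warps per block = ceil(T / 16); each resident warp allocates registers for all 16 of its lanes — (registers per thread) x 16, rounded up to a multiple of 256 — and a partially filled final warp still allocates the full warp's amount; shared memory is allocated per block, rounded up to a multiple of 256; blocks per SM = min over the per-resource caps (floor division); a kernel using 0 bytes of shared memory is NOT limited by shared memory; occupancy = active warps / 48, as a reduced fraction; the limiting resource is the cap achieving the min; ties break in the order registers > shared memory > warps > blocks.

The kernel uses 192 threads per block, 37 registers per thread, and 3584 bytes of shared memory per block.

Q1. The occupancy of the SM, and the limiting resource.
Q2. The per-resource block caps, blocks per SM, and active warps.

Answer: occupancy 3/4, limited by registers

registers: 3 blocks
shared memory: 18 blocks
warps: 4 blocks
blocks: 32 blocks

Answer: 3 blocks, 36 active warps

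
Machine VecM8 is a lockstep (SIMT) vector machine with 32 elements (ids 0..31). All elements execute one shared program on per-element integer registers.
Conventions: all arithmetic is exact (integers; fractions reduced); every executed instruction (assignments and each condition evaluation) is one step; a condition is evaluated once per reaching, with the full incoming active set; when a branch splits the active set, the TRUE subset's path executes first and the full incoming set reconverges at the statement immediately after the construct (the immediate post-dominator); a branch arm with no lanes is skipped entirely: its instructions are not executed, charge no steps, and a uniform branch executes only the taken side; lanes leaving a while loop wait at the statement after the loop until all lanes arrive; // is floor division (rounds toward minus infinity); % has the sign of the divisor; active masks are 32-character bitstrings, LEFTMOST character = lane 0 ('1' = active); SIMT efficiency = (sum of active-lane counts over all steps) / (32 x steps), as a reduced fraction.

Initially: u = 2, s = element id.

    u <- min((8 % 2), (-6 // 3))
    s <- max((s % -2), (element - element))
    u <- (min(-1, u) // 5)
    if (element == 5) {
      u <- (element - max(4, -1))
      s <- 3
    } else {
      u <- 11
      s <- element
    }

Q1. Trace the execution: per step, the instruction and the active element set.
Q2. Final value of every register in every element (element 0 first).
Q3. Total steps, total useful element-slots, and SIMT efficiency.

step 0: u <- min((8 % 2), (-6 // 3)) 11111111111111111111111111111111
step 1: s <- max((s % -2), (element - element)) 11111111111111111111111111111111
step 2: u <- (min(-1, u) // 5)       11111111111111111111111111111111
step 3: eval (element == 5)          11111111111111111111111111111111
step 4: u <- (element - max(4, -1))  00000100000000000000000000000000
step 5: s <- 3                       00000100000000000000000000000000
step 6: u <- 11                      11111011111111111111111111111111
step 7: s <- element                 11111011111111111111111111111111

Answer: 8 steps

u: 11,11,11,11,11,1,11,11,11,11,11,11,11,11,11,11,11,11,11,11,11,11,11,11,11,11,11,11,11,11,11,11
s: 0,1,2,3,4,3,6,7,8,9,10,11,12,13,14,15,16,17,18,19,20,21,22,23,24,25,26,27,28,29,30,31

steps = 8; useful = 192; efficiency = 192/256 = 3/4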